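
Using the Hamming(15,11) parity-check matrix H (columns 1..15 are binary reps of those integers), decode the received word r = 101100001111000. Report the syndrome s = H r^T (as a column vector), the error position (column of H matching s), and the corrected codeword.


s = (0, 0, 1, 0)^T, error position = 2, corrected codeword c = 111100001111000

Compute s = H r^T mod 2 one row at a time:
  s_1 = 0 + 1 + 1 + 1 + 1 + 0 + 0 + 0 = 4 ≡ 0 (mod 2).
  s_2 = 1 + 0 + 0 + 0 + 1 + 0 + 0 + 0 = 2 ≡ 0 (mod 2).
  s_3 = 0 + 1 + 0 + 0 + 1 + 1 + 0 + 0 = 3 ≡ 1 (mod 2).
  s_4 = 1 + 1 + 0 + 0 + 1 + 1 + 0 + 0 = 4 ≡ 0 (mod 2).
s = (0, 0, 1, 0)^T — this equals column 2 of H (binary 0010), so error is at position 2.
Correct: flip bit 2 of r = 101100001111000 to get c = 111100001111000.


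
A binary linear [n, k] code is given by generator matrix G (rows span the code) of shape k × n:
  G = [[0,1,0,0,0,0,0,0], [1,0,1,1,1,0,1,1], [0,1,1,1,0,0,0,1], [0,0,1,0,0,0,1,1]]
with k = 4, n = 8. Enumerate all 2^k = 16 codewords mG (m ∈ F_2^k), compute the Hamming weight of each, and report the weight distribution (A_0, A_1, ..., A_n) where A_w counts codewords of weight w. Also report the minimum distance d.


Weight distribution: A_0 = 1, A_1 = 1, A_2 = 1, A_3 = 5, A_4 = 5, A_5 = 1, A_6 = 1, A_7 = 1. Minimum distance d = 1.

Enumerate all 2^4 = 16 messages m ∈ F_2^4.
For each, compute codeword c = mG in F_2^8, then tally its weight.
  m = 0000 → c = 00000000, weight = 0.
  m = 1000 → c = 01000000, weight = 1.
  m = 0100 → c = 10111011, weight = 6.
  m = 1100 → c = 11111011, weight = 7.
  m = 0010 → c = 01110001, weight = 4.
  m = 1010 → c = 00110001, weight = 3.
  m = 0110 → c = 11001010, weight = 4.
  m = 1110 → c = 10001010, weight = 3.
  m = 0001 → c = 00100011, weight = 3.
  m = 1001 → c = 01100011, weight = 4.
  m = 0101 → c = 10011000, weight = 3.
  m = 1101 → c = 11011000, weight = 4.
  m = 0011 → c = 01010010, weight = 3.
  m = 1011 → c = 00010010, weight = 2.
  m = 0111 → c = 11101001, weight = 5.
  m = 1111 → c = 10101001, weight = 4.
Tally weights:
  weight 0: 1 codewords.
  weight 1: 1 codewords.
  weight 2: 1 codewords.
  weight 3: 5 codewords.
  weight 4: 5 codewords.
  weight 5: 1 codewords.
  weight 6: 1 codewords.
  weight 7: 1 codewords.
Minimum distance d = smallest w > 0 with A_w > 0 = 1.
Sanity: Σ A_w = 16 = 2^4 = 16 ✓.


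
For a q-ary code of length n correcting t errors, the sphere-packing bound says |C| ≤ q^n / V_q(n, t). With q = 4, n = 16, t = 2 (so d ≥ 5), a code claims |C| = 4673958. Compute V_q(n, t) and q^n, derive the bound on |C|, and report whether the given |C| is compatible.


V_q(n, t) = 1129, q^n = 4294967296, Hamming bound = 3804222, |C| = 4673958 > bound (violated).

Step 1: Compute V_q(n, t) = Σ_{j=0}^2 C(n, j) (q−1)^j.
  j = 0: C(16,0)·(3)^0 = 1·1 = 1.
  j = 1: C(16,1)·(3)^1 = 16·3 = 48.
  j = 2: C(16,2)·(3)^2 = 120·9 = 1080.
  V_q(n, t) = 1 + 48 + 1080 = 1129.
Step 2: q^n = 4^16 = 4294967296.
Step 3: Hamming bound ⌊q^n / V_q(n,t)⌋ = ⌊4294967296/1129⌋ = 3804222.
Step 4: Compare |C| = 4673958 to 3804222: violated.
The claimed |C| lies above the Hamming bound, so no 4-ary code of length 16 with d ≥ 5 can have 4673958 codewords.


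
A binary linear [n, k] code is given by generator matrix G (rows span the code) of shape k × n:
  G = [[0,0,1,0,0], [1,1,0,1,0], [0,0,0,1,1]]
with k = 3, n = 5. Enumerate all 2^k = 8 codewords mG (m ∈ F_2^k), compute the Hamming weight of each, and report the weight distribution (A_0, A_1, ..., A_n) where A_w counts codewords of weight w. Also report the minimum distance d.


Weight distribution: A_0 = 1, A_1 = 1, A_2 = 1, A_3 = 3, A_4 = 2. Minimum distance d = 1.

Enumerate all 2^3 = 8 messages m ∈ F_2^3.
For each, compute codeword c = mG in F_2^5, then tally its weight.
  m = 000 → c = 00000, weight = 0.
  m = 100 → c = 00100, weight = 1.
  m = 010 → c = 11010, weight = 3.
  m = 110 → c = 11110, weight = 4.
  m = 001 → c = 00011, weight = 2.
  m = 101 → c = 00111, weight = 3.
  m = 011 → c = 11001, weight = 3.
  m = 111 → c = 11101, weight = 4.
Tally weights:
  weight 0: 1 codewords.
  weight 1: 1 codewords.
  weight 2: 1 codewords.
  weight 3: 3 codewords.
  weight 4: 2 codewords.
Minimum distance d = smallest w > 0 with A_w > 0 = 1.
Sanity: Σ A_w = 8 = 2^3 = 8 ✓.


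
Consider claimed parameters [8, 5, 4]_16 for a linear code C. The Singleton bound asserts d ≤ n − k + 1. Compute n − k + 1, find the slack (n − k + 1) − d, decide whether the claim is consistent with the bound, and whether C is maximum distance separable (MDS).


Singleton RHS = n − k + 1 = 4, slack = 0, bound satisfied, MDS.

Singleton bound: d ≤ n − k + 1.
Here n = 8, k = 5, so n − k + 1 = 4.
Given d = 4, check d ≤ 4: YES.
Slack = (n − k + 1) − d = 0.
The code is MDS (slack = 0).
Description: the claimed parameters are [8, 5, 4]_16; such a code would be MDS (meets Singleton bound).


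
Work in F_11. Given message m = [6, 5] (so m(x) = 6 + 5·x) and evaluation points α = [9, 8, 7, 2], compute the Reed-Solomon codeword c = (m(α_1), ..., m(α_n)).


c = [7, 2, 8, 5]

Message polynomial: m(x) = 6 + 5·x (mod 11).
For each evaluation point α_i, compute m(α_i) mod 11:
  α_1 = 9: Horner steps 5 → 7, so m(9) = 7.
  α_2 = 8: Horner steps 5 → 2, so m(8) = 2.
  α_3 = 7: Horner steps 5 → 8, so m(7) = 8.
  α_4 = 2: Horner steps 5 → 5, so m(2) = 5.
Codeword c = [7, 2, 8, 5] ∈ F_11^4.


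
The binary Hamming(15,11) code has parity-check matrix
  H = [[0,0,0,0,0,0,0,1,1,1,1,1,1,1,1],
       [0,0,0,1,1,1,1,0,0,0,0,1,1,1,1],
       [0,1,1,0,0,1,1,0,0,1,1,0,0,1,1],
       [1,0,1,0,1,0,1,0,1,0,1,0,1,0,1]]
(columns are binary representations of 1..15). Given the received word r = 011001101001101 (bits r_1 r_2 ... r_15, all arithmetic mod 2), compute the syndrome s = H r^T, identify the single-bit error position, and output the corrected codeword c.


s = (0, 1, 1, 1)^T, error position = 7, corrected codeword c = 011001001001101

Compute s = H r^T mod 2 one row at a time:
  s_1 = 0 + 1 + 0 + 0 + 1 + 1 + 0 + 1 = 4 ≡ 0 (mod 2).
  s_2 = 0 + 0 + 1 + 1 + 1 + 1 + 0 + 1 = 5 ≡ 1 (mod 2).
  s_3 = 1 + 1 + 1 + 1 + 0 + 0 + 0 + 1 = 5 ≡ 1 (mod 2).
  s_4 = 0 + 1 + 0 + 1 + 1 + 0 + 1 + 1 = 5 ≡ 1 (mod 2).
s = (0, 1, 1, 1)^T — this equals column 7 of H (binary 0111), so error is at position 7.
Correct: flip bit 7 of r = 011001101001101 to get c = 011001001001101.


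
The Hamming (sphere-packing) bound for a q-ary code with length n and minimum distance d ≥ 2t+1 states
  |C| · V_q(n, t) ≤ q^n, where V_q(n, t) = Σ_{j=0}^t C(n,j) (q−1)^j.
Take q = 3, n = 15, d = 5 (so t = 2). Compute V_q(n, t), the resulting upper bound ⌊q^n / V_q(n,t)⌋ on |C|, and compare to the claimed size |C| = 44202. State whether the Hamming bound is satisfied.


V_q(n, t) = 451, q^n = 14348907, Hamming bound = 31815, |C| = 44202 > bound (violated).

Step 1: Compute V_q(n, t) = Σ_{j=0}^2 C(n, j) (q−1)^j.
  j = 0: C(15,0)·(2)^0 = 1·1 = 1.
  j = 1: C(15,1)·(2)^1 = 15·2 = 30.
  j = 2: C(15,2)·(2)^2 = 105·4 = 420.
  V_q(n, t) = 1 + 30 + 420 = 451.
Step 2: q^n = 3^15 = 14348907.
Step 3: Hamming bound ⌊q^n / V_q(n,t)⌋ = ⌊14348907/451⌋ = 31815.
Step 4: Compare |C| = 44202 to 31815: violated.
The claimed |C| lies above the Hamming bound, so no 3-ary code of length 15 with d ≥ 5 can have 44202 codewords.


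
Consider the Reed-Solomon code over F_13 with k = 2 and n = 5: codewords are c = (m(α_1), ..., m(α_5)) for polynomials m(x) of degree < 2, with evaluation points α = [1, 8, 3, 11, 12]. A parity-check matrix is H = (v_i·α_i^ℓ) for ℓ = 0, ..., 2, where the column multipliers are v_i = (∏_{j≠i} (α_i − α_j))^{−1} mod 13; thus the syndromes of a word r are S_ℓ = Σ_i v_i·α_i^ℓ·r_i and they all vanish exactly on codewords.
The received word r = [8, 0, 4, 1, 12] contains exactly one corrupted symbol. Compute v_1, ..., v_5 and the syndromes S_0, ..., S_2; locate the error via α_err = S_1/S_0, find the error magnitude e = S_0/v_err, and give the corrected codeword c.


S = (8, 12, 5), error at position 2, error magnitude e = 6, c = [8, 7, 4, 1, 12].

Step 1: column multipliers v_i = (∏_{j≠i}(α_i − α_j))^{−1} mod 13.
  i = 1 (α = 1): (1−8)(1−3)(1−11)(1−12) = (−7)·(−2)·(−10)·(−11) = 1540 ≡ 6, so v_1 = 6^{−1} = 11 (mod 13).
  i = 2 (α = 8): (8−1)(8−3)(8−11)(8−12) = 7·5·(−3)·(−4) = 420 ≡ 4, so v_2 = 4^{−1} = 10 (mod 13).
  i = 3 (α = 3): (3−1)(3−8)(3−11)(3−12) = 2·(−5)·(−8)·(−9) = −720 ≡ 8, so v_3 = 8^{−1} = 5 (mod 13).
  i = 4 (α = 11): (11−1)(11−8)(11−3)(11−12) = 10·3·8·(−1) = −240 ≡ 7, so v_4 = 7^{−1} = 2 (mod 13).
  i = 5 (α = 12): (12−1)(12−8)(12−3)(12−11) = 11·4·9·1 = 396 ≡ 6, so v_5 = 6^{−1} = 11 (mod 13).
  v = [11, 10, 5, 2, 11].
Step 2: syndromes of r = [8, 0, 4, 1, 12] (all sums mod 13).
  S_0 = Σ v_i r_i = 11·8 + 10·0 + 5·4 + 2·1 + 11·12 = 242 ≡ 8.
  S_1 = Σ v_i α_i r_i = 11·1·8 + 10·8·0 + 5·3·4 + 2·11·1 + 11·12·12 = 1754 ≡ 12.
  α_i^2 mod 13 = [1, 12, 9, 4, 1].
  S_2 = Σ v_i α_i^2 r_i = 11·1·8 + 10·12·0 + 5·9·4 + 2·4·1 + 11·1·12 = 408 ≡ 5.
  S = (8, 12, 5) ≠ 0, so r is not a codeword (an error is present).
Step 3: locate the error. For a single error e at position i, S_ℓ = v_i·e·α_i^ℓ, so α_err = S_1/S_0.
  S_0^{−1} = 8^{−1} = 5 (mod 13), so α_err = 12·5 = 60 ≡ 8 = α_2. Error position i = 2.
  Consistency check: S_2/S_1 = 5·12 = 60 ≡ 8 = α_err ✓ (single-error assumption holds).
Step 4: error magnitude e = S_0/v_2 = S_0·∏_{j≠2}(α_2 − α_j) = 8·4 = 32 ≡ 6 (mod 13).
Step 5: correct position 2: c_2 = r_2 − e = 0 − 6 ≡ 7 (mod 13). Hence c = [8, 7, 4, 1, 12].
  Check: interpolating c through the α_i gives m(x) = 10 + 11·x (degree < 2) with m(α_i) = c_i for every i, so c is indeed a codeword.


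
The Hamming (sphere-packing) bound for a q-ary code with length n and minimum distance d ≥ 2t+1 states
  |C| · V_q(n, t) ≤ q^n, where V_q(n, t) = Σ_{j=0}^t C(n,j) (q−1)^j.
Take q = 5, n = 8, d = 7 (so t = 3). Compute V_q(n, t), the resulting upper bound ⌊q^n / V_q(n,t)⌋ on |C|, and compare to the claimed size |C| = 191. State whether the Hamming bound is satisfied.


V_q(n, t) = 4065, q^n = 390625, Hamming bound = 96, |C| = 191 > bound (violated).

Step 1: Compute V_q(n, t) = Σ_{j=0}^3 C(n, j) (q−1)^j.
  j = 0: C(8,0)·(4)^0 = 1·1 = 1.
  j = 1: C(8,1)·(4)^1 = 8·4 = 32.
  j = 2: C(8,2)·(4)^2 = 28·16 = 448.
  j = 3: C(8,3)·(4)^3 = 56·64 = 3584.
  V_q(n, t) = 1 + 32 + 448 + 3584 = 4065.
Step 2: q^n = 5^8 = 390625.
Step 3: Hamming bound ⌊q^n / V_q(n,t)⌋ = ⌊390625/4065⌋ = 96.
Step 4: Compare |C| = 191 to 96: violated.
The claimed |C| lies above the Hamming bound, so no 5-ary code of length 8 with d ≥ 7 can have 191 codewords.


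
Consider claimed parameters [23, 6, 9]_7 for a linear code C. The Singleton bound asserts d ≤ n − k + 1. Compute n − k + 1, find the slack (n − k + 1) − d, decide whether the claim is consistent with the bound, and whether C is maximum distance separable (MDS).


Singleton RHS = n − k + 1 = 18, slack = 9, bound satisfied, not MDS.

Singleton bound: d ≤ n − k + 1.
Here n = 23, k = 6, so n − k + 1 = 18.
Given d = 9, check d ≤ 18: YES.
Slack = (n − k + 1) − d = 9.
The code is NOT MDS (slack = 9 > 0).
Description: the claimed parameters are [23, 6, 9]_7; such a code would be non-MDS.


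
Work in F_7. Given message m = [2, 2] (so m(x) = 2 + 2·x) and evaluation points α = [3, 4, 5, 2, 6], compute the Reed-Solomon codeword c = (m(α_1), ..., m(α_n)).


c = [1, 3, 5, 6, 0]

Message polynomial: m(x) = 2 + 2·x (mod 7).
For each evaluation point α_i, compute m(α_i) mod 7:
  α_1 = 3: Horner steps 2 → 1, so m(3) = 1.
  α_2 = 4: Horner steps 2 → 3, so m(4) = 3.
  α_3 = 5: Horner steps 2 → 5, so m(5) = 5.
  α_4 = 2: Horner steps 2 → 6, so m(2) = 6.
  α_5 = 6: Horner steps 2 → 0, so m(6) = 0.
Codeword c = [1, 3, 5, 6, 0] ∈ F_7^5.


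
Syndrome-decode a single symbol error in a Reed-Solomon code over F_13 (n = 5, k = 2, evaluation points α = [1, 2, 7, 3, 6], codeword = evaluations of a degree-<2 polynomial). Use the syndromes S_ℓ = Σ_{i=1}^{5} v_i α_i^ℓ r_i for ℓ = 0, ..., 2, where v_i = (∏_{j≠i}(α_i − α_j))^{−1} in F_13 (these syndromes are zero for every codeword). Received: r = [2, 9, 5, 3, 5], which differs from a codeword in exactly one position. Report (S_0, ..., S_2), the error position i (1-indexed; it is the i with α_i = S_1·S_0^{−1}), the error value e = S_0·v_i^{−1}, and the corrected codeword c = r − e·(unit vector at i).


S = (4, 11, 1), error at position 5, error magnitude e = 7, c = [2, 9, 5, 3, 11].

Step 1: column multipliers v_i = (∏_{j≠i}(α_i − α_j))^{−1} mod 13.
  i = 1 (α = 1): (1−2)(1−7)(1−3)(1−6) = (−1)·(−6)·(−2)·(−5) = 60 ≡ 8, so v_1 = 8^{−1} = 5 (mod 13).
  i = 2 (α = 2): (2−1)(2−7)(2−3)(2−6) = 1·(−5)·(−1)·(−4) = −20 ≡ 6, so v_2 = 6^{−1} = 11 (mod 13).
  i = 3 (α = 7): (7−1)(7−2)(7−3)(7−6) = 6·5·4·1 = 120 ≡ 3, so v_3 = 3^{−1} = 9 (mod 13).
  i = 4 (α = 3): (3−1)(3−2)(3−7)(3−6) = 2·1·(−4)·(−3) = 24 ≡ 11, so v_4 = 11^{−1} = 6 (mod 13).
  i = 5 (α = 6): (6−1)(6−2)(6−7)(6−3) = 5·4·(−1)·3 = −60 ≡ 5, so v_5 = 5^{−1} = 8 (mod 13).
  v = [5, 11, 9, 6, 8].
Step 2: syndromes of r = [2, 9, 5, 3, 5] (all sums mod 13).
  S_0 = Σ v_i r_i = 5·2 + 11·9 + 9·5 + 6·3 + 8·5 = 212 ≡ 4.
  S_1 = Σ v_i α_i r_i = 5·1·2 + 11·2·9 + 9·7·5 + 6·3·3 + 8·6·5 = 817 ≡ 11.
  α_i^2 mod 13 = [1, 4, 10, 9, 10].
  S_2 = Σ v_i α_i^2 r_i = 5·1·2 + 11·4·9 + 9·10·5 + 6·9·3 + 8·10·5 = 1418 ≡ 1.
  S = (4, 11, 1) ≠ 0, so r is not a codeword (an error is present).
Step 3: locate the error. For a single error e at position i, S_ℓ = v_i·e·α_i^ℓ, so α_err = S_1/S_0.
  S_0^{−1} = 4^{−1} = 10 (mod 13), so α_err = 11·10 = 110 ≡ 6 = α_5. Error position i = 5.
  Consistency check: S_2/S_1 = 1·6 = 6 ≡ 6 = α_err ✓ (single-error assumption holds).
Step 4: error magnitude e = S_0/v_5 = S_0·∏_{j≠5}(α_5 − α_j) = 4·5 = 20 ≡ 7 (mod 13).
Step 5: correct position 5: c_5 = r_5 − e = 5 − 7 ≡ 11 (mod 13). Hence c = [2, 9, 5, 3, 11].
  Check: interpolating c through the α_i gives m(x) = 8 + 7·x (degree < 2) with m(α_i) = c_i for every i, so c is indeed a codeword.


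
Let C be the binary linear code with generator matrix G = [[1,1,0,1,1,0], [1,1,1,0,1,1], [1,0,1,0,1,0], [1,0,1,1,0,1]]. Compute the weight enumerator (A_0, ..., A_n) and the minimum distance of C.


Weight distribution: A_0 = 1, A_1 = 1, A_2 = 2, A_3 = 6, A_4 = 5, A_5 = 1. Minimum distance d = 1.

Enumerate all 2^4 = 16 messages m ∈ F_2^4.
For each, compute codeword c = mG in F_2^6, then tally its weight.
  m = 0000 → c = 000000, weight = 0.
  m = 1000 → c = 110110, weight = 4.
  m = 0100 → c = 111011, weight = 5.
  m = 1100 → c = 001101, weight = 3.
  m = 0010 → c = 101010, weight = 3.
  m = 1010 → c = 011100, weight = 3.
  m = 0110 → c = 010001, weight = 2.
  m = 1110 → c = 100111, weight = 4.
  m = 0001 → c = 101101, weight = 4.
  m = 1001 → c = 011011, weight = 4.
  m = 0101 → c = 010110, weight = 3.
  m = 1101 → c = 100000, weight = 1.
  m = 0011 → c = 000111, weight = 3.
  m = 1011 → c = 110001, weight = 3.
  m = 0111 → c = 111100, weight = 4.
  m = 1111 → c = 001010, weight = 2.
Tally weights:
  weight 0: 1 codewords.
  weight 1: 1 codewords.
  weight 2: 2 codewords.
  weight 3: 6 codewords.
  weight 4: 5 codewords.
  weight 5: 1 codewords.
Minimum distance d = smallest w > 0 with A_w > 0 = 1.
Sanity: Σ A_w = 16 = 2^4 = 16 ✓.


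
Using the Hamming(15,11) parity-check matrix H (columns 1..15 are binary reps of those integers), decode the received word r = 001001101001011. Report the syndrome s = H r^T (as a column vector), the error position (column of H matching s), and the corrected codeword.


s = (0, 1, 1, 0)^T, error position = 6, corrected codeword c = 001000101001011

Compute s = H r^T mod 2 one row at a time:
  s_1 = 0 + 1 + 0 + 0 + 1 + 0 + 1 + 1 = 4 ≡ 0 (mod 2).
  s_2 = 0 + 0 + 1 + 1 + 1 + 0 + 1 + 1 = 5 ≡ 1 (mod 2).
  s_3 = 0 + 1 + 1 + 1 + 0 + 0 + 1 + 1 = 5 ≡ 1 (mod 2).
  s_4 = 0 + 1 + 0 + 1 + 1 + 0 + 0 + 1 = 4 ≡ 0 (mod 2).
s = (0, 1, 1, 0)^T — this equals column 6 of H (binary 0110), so error is at position 6.
Correct: flip bit 6 of r = 001001101001011 to get c = 001000101001011.


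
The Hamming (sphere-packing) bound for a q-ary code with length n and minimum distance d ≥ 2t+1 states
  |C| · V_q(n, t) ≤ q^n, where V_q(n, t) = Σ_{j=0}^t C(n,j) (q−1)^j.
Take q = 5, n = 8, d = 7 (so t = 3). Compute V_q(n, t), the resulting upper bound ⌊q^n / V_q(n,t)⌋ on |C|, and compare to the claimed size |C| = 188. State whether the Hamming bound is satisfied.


V_q(n, t) = 4065, q^n = 390625, Hamming bound = 96, |C| = 188 > bound (violated).

Step 1: Compute V_q(n, t) = Σ_{j=0}^3 C(n, j) (q−1)^j.
  j = 0: C(8,0)·(4)^0 = 1·1 = 1.
  j = 1: C(8,1)·(4)^1 = 8·4 = 32.
  j = 2: C(8,2)·(4)^2 = 28·16 = 448.
  j = 3: C(8,3)·(4)^3 = 56·64 = 3584.
  V_q(n, t) = 1 + 32 + 448 + 3584 = 4065.
Step 2: q^n = 5^8 = 390625.
Step 3: Hamming bound ⌊q^n / V_q(n,t)⌋ = ⌊390625/4065⌋ = 96.
Step 4: Compare |C| = 188 to 96: violated.
The claimed |C| lies above the Hamming bound, so no 5-ary code of length 8 with d ≥ 7 can have 188 codewords.


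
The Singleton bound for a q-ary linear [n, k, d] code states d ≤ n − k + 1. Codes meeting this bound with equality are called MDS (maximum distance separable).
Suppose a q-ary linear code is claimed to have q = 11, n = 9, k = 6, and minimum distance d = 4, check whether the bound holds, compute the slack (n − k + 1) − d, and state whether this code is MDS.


Singleton RHS = n − k + 1 = 4, slack = 0, bound satisfied, MDS.

Singleton bound: d ≤ n − k + 1.
Here n = 9, k = 6, so n − k + 1 = 4.
Given d = 4, check d ≤ 4: YES.
Slack = (n − k + 1) − d = 0.
The code is MDS (slack = 0).
Description: the claimed parameters are [9, 6, 4]_11; such a code would be MDS (meets Singleton bound).


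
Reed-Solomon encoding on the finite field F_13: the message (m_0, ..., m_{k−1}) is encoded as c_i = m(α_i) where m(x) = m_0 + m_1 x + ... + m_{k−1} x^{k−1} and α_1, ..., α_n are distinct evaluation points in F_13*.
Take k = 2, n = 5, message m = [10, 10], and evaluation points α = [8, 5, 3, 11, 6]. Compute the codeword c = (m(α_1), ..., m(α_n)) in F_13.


c = [12, 8, 1, 3, 5]

Message polynomial: m(x) = 10 + 10·x (mod 13).
For each evaluation point α_i, compute m(α_i) mod 13:
  α_1 = 8: Horner steps 10 → 12, so m(8) = 12.
  α_2 = 5: Horner steps 10 → 8, so m(5) = 8.
  α_3 = 3: Horner steps 10 → 1, so m(3) = 1.
  α_4 = 11: Horner steps 10 → 3, so m(11) = 3.
  α_5 = 6: Horner steps 10 → 5, so m(6) = 5.
Codeword c = [12, 8, 1, 3, 5] ∈ F_13^5.


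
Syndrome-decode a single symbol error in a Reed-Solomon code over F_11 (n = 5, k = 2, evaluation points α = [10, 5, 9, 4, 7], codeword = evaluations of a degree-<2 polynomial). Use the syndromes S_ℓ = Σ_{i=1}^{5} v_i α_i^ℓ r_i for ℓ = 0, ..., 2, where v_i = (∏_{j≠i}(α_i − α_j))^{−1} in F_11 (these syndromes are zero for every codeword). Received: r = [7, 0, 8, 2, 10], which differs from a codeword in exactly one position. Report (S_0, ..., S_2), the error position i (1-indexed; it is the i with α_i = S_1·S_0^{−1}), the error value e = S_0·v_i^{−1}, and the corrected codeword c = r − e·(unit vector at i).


S = (8, 7, 2), error at position 2, error magnitude e = 10, c = [7, 1, 8, 2, 10].

Step 1: column multipliers v_i = (∏_{j≠i}(α_i − α_j))^{−1} mod 11.
  i = 1 (α = 10): (10−5)(10−9)(10−4)(10−7) = 5·1·6·3 = 90 ≡ 2, so v_1 = 2^{−1} = 6 (mod 11).
  i = 2 (α = 5): (5−10)(5−9)(5−4)(5−7) = (−5)·(−4)·1·(−2) = −40 ≡ 4, so v_2 = 4^{−1} = 3 (mod 11).
  i = 3 (α = 9): (9−10)(9−5)(9−4)(9−7) = (−1)·4·5·2 = −40 ≡ 4, so v_3 = 4^{−1} = 3 (mod 11).
  i = 4 (α = 4): (4−10)(4−5)(4−9)(4−7) = (−6)·(−1)·(−5)·(−3) = 90 ≡ 2, so v_4 = 2^{−1} = 6 (mod 11).
  i = 5 (α = 7): (7−10)(7−5)(7−9)(7−4) = (−3)·2·(−2)·3 = 36 ≡ 3, so v_5 = 3^{−1} = 4 (mod 11).
  v = [6, 3, 3, 6, 4].
Step 2: syndromes of r = [7, 0, 8, 2, 10] (all sums mod 11).
  S_0 = Σ v_i r_i = 6·7 + 3·0 + 3·8 + 6·2 + 4·10 = 118 ≡ 8.
  S_1 = Σ v_i α_i r_i = 6·10·7 + 3·5·0 + 3·9·8 + 6·4·2 + 4·7·10 = 964 ≡ 7.
  α_i^2 mod 11 = [1, 3, 4, 5, 5].
  S_2 = Σ v_i α_i^2 r_i = 6·1·7 + 3·3·0 + 3·4·8 + 6·5·2 + 4·5·10 = 398 ≡ 2.
  S = (8, 7, 2) ≠ 0, so r is not a codeword (an error is present).
Step 3: locate the error. For a single error e at position i, S_ℓ = v_i·e·α_i^ℓ, so α_err = S_1/S_0.
  S_0^{−1} = 8^{−1} = 7 (mod 11), so α_err = 7·7 = 49 ≡ 5 = α_2. Error position i = 2.
  Consistency check: S_2/S_1 = 2·8 = 16 ≡ 5 = α_err ✓ (single-error assumption holds).
Step 4: error magnitude e = S_0/v_2 = S_0·∏_{j≠2}(α_2 − α_j) = 8·4 = 32 ≡ 10 (mod 11).
Step 5: correct position 2: c_2 = r_2 − e = 0 − 10 ≡ 1 (mod 11). Hence c = [7, 1, 8, 2, 10].
  Check: interpolating c through the α_i gives m(x) = 6 + 10·x (degree < 2) with m(α_i) = c_i for every i, so c is indeed a codeword.


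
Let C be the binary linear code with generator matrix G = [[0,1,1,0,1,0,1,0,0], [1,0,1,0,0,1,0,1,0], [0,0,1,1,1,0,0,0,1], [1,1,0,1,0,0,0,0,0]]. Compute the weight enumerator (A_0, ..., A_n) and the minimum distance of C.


Weight distribution: A_0 = 1, A_3 = 2, A_4 = 4, A_5 = 6, A_6 = 2, A_8 = 1. Minimum distance d = 3.

Enumerate all 2^4 = 16 messages m ∈ F_2^4.
For each, compute codeword c = mG in F_2^9, then tally its weight.
  m = 0000 → c = 000000000, weight = 0.
  m = 1000 → c = 011010100, weight = 4.
  m = 0100 → c = 101001010, weight = 4.
  m = 1100 → c = 110011110, weight = 6.
  m = 0010 → c = 001110001, weight = 4.
  m = 1010 → c = 010100101, weight = 4.
  m = 0110 → c = 100111011, weight = 6.
  m = 1110 → c = 111101111, weight = 8.
  m = 0001 → c = 110100000, weight = 3.
  m = 1001 → c = 101110100, weight = 5.
  m = 0101 → c = 011101010, weight = 5.
  m = 1101 → c = 000111110, weight = 5.
  m = 0011 → c = 111010001, weight = 5.
  m = 1011 → c = 100000101, weight = 3.
  m = 0111 → c = 010011011, weight = 5.
  m = 1111 → c = 001001111, weight = 5.
Tally weights:
  weight 0: 1 codewords.
  weight 3: 2 codewords.
  weight 4: 4 codewords.
  weight 5: 6 codewords.
  weight 6: 2 codewords.
  weight 8: 1 codewords.
Minimum distance d = smallest w > 0 with A_w > 0 = 3.
Sanity: Σ A_w = 16 = 2^4 = 16 ✓.


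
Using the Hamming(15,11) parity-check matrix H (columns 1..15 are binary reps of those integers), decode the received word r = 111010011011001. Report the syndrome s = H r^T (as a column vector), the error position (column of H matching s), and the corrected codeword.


s = (1, 1, 0, 0)^T, error position = 12, corrected codeword c = 111010011010001

Compute s = H r^T mod 2 one row at a time:
  s_1 = 1 + 1 + 0 + 1 + 1 + 0 + 0 + 1 = 5 ≡ 1 (mod 2).
  s_2 = 0 + 1 + 0 + 0 + 1 + 0 + 0 + 1 = 3 ≡ 1 (mod 2).
  s_3 = 1 + 1 + 0 + 0 + 0 + 1 + 0 + 1 = 4 ≡ 0 (mod 2).
  s_4 = 1 + 1 + 1 + 0 + 1 + 1 + 0 + 1 = 6 ≡ 0 (mod 2).
s = (1, 1, 0, 0)^T — this equals column 12 of H (binary 1100), so error is at position 12.
Correct: flip bit 12 of r = 111010011011001 to get c = 111010011010001.


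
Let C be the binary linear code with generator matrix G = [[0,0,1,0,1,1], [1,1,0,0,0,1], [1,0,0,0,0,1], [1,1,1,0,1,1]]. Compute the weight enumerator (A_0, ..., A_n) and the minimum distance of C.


Weight distribution: A_0 = 1, A_1 = 3, A_2 = 4, A_3 = 4, A_4 = 3, A_5 = 1. Minimum distance d = 1.

Enumerate all 2^4 = 16 messages m ∈ F_2^4.
For each, compute codeword c = mG in F_2^6, then tally its weight.
  m = 0000 → c = 000000, weight = 0.
  m = 1000 → c = 001011, weight = 3.
  m = 0100 → c = 110001, weight = 3.
  m = 1100 → c = 111010, weight = 4.
  m = 0010 → c = 100001, weight = 2.
  m = 1010 → c = 101010, weight = 3.
  m = 0110 → c = 010000, weight = 1.
  m = 1110 → c = 011011, weight = 4.
  m = 0001 → c = 111011, weight = 5.
  m = 1001 → c = 110000, weight = 2.
  m = 0101 → c = 001010, weight = 2.
  m = 1101 → c = 000001, weight = 1.
  m = 0011 → c = 011010, weight = 3.
  m = 1011 → c = 010001, weight = 2.
  m = 0111 → c = 101011, weight = 4.
  m = 1111 → c = 100000, weight = 1.
Tally weights:
  weight 0: 1 codewords.
  weight 1: 3 codewords.
  weight 2: 4 codewords.
  weight 3: 4 codewords.
  weight 4: 3 codewords.
  weight 5: 1 codewords.
Minimum distance d = smallest w > 0 with A_w > 0 = 1.
Sanity: Σ A_w = 16 = 2^4 = 16 ✓.


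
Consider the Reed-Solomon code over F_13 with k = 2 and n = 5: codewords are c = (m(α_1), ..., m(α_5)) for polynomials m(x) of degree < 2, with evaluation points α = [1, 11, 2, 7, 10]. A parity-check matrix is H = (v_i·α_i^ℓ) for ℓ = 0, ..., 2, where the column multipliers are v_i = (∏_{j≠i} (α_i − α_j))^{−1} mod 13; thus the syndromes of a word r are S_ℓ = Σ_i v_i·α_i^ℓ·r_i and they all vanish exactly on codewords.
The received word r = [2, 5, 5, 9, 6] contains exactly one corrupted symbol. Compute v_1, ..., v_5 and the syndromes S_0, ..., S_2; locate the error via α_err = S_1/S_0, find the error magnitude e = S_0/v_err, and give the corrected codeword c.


S = (1, 2, 4), error at position 3, error magnitude e = 4, c = [2, 5, 1, 9, 6].

Step 1: column multipliers v_i = (∏_{j≠i}(α_i − α_j))^{−1} mod 13.
  i = 1 (α = 1): (1−11)(1−2)(1−7)(1−10) = (−10)·(−1)·(−6)·(−9) = 540 ≡ 7, so v_1 = 7^{−1} = 2 (mod 13).
  i = 2 (α = 11): (11−1)(11−2)(11−7)(11−10) = 10·9·4·1 = 360 ≡ 9, so v_2 = 9^{−1} = 3 (mod 13).
  i = 3 (α = 2): (2−1)(2−11)(2−7)(2−10) = 1·(−9)·(−5)·(−8) = −360 ≡ 4, so v_3 = 4^{−1} = 10 (mod 13).
  i = 4 (α = 7): (7−1)(7−11)(7−2)(7−10) = 6·(−4)·5·(−3) = 360 ≡ 9, so v_4 = 9^{−1} = 3 (mod 13).
  i = 5 (α = 10): (10−1)(10−11)(10−2)(10−7) = 9·(−1)·8·3 = −216 ≡ 5, so v_5 = 5^{−1} = 8 (mod 13).
  v = [2, 3, 10, 3, 8].
Step 2: syndromes of r = [2, 5, 5, 9, 6] (all sums mod 13).
  S_0 = Σ v_i r_i = 2·2 + 3·5 + 10·5 + 3·9 + 8·6 = 144 ≡ 1.
  S_1 = Σ v_i α_i r_i = 2·1·2 + 3·11·5 + 10·2·5 + 3·7·9 + 8·10·6 = 938 ≡ 2.
  α_i^2 mod 13 = [1, 4, 4, 10, 9].
  S_2 = Σ v_i α_i^2 r_i = 2·1·2 + 3·4·5 + 10·4·5 + 3·10·9 + 8·9·6 = 966 ≡ 4.
  S = (1, 2, 4) ≠ 0, so r is not a codeword (an error is present).
Step 3: locate the error. For a single error e at position i, S_ℓ = v_i·e·α_i^ℓ, so α_err = S_1/S_0.
  S_0^{−1} = 1^{−1} = 1 (mod 13), so α_err = 2·1 = 2 ≡ 2 = α_3. Error position i = 3.
  Consistency check: S_2/S_1 = 4·7 = 28 ≡ 2 = α_err ✓ (single-error assumption holds).
Step 4: error magnitude e = S_0/v_3 = S_0·∏_{j≠3}(α_3 − α_j) = 1·4 = 4 ≡ 4 (mod 13).
Step 5: correct position 3: c_3 = r_3 − e = 5 − 4 ≡ 1 (mod 13). Hence c = [2, 5, 1, 9, 6].
  Check: interpolating c through the α_i gives m(x) = 3 + 12·x (degree < 2) with m(α_i) = c_i for every i, so c is indeed a codeword.


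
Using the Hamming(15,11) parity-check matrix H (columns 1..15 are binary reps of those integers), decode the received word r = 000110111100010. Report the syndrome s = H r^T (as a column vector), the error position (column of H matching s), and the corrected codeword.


s = (0, 0, 1, 1)^T, error position = 3, corrected codeword c = 001110111100010

Compute s = H r^T mod 2 one row at a time:
  s_1 = 1 + 1 + 1 + 0 + 0 + 0 + 1 + 0 = 4 ≡ 0 (mod 2).
  s_2 = 1 + 1 + 0 + 1 + 0 + 0 + 1 + 0 = 4 ≡ 0 (mod 2).
  s_3 = 0 + 0 + 0 + 1 + 1 + 0 + 1 + 0 = 3 ≡ 1 (mod 2).
  s_4 = 0 + 0 + 1 + 1 + 1 + 0 + 0 + 0 = 3 ≡ 1 (mod 2).
s = (0, 0, 1, 1)^T — this equals column 3 of H (binary 0011), so error is at position 3.
Correct: flip bit 3 of r = 000110111100010 to get c = 001110111100010.


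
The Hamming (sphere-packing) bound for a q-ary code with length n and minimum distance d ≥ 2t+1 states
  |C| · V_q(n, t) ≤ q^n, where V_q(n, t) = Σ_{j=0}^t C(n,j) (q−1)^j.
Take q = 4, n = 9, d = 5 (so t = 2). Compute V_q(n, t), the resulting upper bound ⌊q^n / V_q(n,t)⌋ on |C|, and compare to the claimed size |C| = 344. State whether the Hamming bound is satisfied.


V_q(n, t) = 352, q^n = 262144, Hamming bound = 744, |C| = 344 ≤ bound (satisfied).

Step 1: Compute V_q(n, t) = Σ_{j=0}^2 C(n, j) (q−1)^j.
  j = 0: C(9,0)·(3)^0 = 1·1 = 1.
  j = 1: C(9,1)·(3)^1 = 9·3 = 27.
  j = 2: C(9,2)·(3)^2 = 36·9 = 324.
  V_q(n, t) = 1 + 27 + 324 = 352.
Step 2: q^n = 4^9 = 262144.
Step 3: Hamming bound ⌊q^n / V_q(n,t)⌋ = ⌊262144/352⌋ = 744.
Step 4: Compare |C| = 344 to 744: satisfied.
The claimed |C| lies below the Hamming bound.


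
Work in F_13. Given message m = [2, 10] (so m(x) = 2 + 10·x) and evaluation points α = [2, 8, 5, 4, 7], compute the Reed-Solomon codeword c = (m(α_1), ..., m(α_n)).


c = [9, 4, 0, 3, 7]

Message polynomial: m(x) = 2 + 10·x (mod 13).
For each evaluation point α_i, compute m(α_i) mod 13:
  α_1 = 2: Horner steps 10 → 9, so m(2) = 9.
  α_2 = 8: Horner steps 10 → 4, so m(8) = 4.
  α_3 = 5: Horner steps 10 → 0, so m(5) = 0.
  α_4 = 4: Horner steps 10 → 3, so m(4) = 3.
  α_5 = 7: Horner steps 10 → 7, so m(7) = 7.
Codeword c = [9, 4, 0, 3, 7] ∈ F_13^5.


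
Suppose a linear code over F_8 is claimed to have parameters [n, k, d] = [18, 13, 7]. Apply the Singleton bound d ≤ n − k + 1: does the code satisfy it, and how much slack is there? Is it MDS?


Singleton RHS = n − k + 1 = 6, slack = -1, bound violated (no such code; not MDS).

Singleton bound: d ≤ n − k + 1.
Here n = 18, k = 13, so n − k + 1 = 6.
Given d = 7, check d ≤ 6: NO.
Slack = (n − k + 1) − d = -1.
The slack is negative: d = 7 exceeds n − k + 1 = 6 by 1, so the Singleton bound is violated and no linear [18, 13, 7]_8 code can exist. In particular it is not MDS (MDS requires d = n − k + 1 exactly).
Description: the claimed parameters are [18, 13, 7]_8; such a code would be impossible (violates the Singleton bound).


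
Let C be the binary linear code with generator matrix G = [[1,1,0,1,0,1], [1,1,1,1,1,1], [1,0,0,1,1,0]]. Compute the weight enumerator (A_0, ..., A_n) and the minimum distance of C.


Weight distribution: A_0 = 1, A_2 = 1, A_3 = 4, A_4 = 1, A_6 = 1. Minimum distance d = 2.

Enumerate all 2^3 = 8 messages m ∈ F_2^3.
For each, compute codeword c = mG in F_2^6, then tally its weight.
  m = 000 → c = 000000, weight = 0.
  m = 100 → c = 110101, weight = 4.
  m = 010 → c = 111111, weight = 6.
  m = 110 → c = 001010, weight = 2.
  m = 001 → c = 100110, weight = 3.
  m = 101 → c = 010011, weight = 3.
  m = 011 → c = 011001, weight = 3.
  m = 111 → c = 101100, weight = 3.
Tally weights:
  weight 0: 1 codewords.
  weight 2: 1 codewords.
  weight 3: 4 codewords.
  weight 4: 1 codewords.
  weight 6: 1 codewords.
Minimum distance d = smallest w > 0 with A_w > 0 = 2.
Sanity: Σ A_w = 8 = 2^3 = 8 ✓.


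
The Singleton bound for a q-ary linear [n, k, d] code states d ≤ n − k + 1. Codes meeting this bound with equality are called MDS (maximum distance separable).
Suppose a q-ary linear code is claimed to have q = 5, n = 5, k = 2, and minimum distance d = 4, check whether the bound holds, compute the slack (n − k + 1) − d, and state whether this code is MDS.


Singleton RHS = n − k + 1 = 4, slack = 0, bound satisfied, MDS.

Singleton bound: d ≤ n − k + 1.
Here n = 5, k = 2, so n − k + 1 = 4.
Given d = 4, check d ≤ 4: YES.
Slack = (n − k + 1) − d = 0.
The code is MDS (slack = 0).
Description: the claimed parameters are [5, 2, 4]_5; such a code would be MDS (meets Singleton bound).


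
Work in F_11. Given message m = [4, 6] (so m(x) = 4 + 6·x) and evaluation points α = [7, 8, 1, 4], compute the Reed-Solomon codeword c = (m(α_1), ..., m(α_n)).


c = [2, 8, 10, 6]

Message polynomial: m(x) = 4 + 6·x (mod 11).
For each evaluation point α_i, compute m(α_i) mod 11:
  α_1 = 7: Horner steps 6 → 2, so m(7) = 2.
  α_2 = 8: Horner steps 6 → 8, so m(8) = 8.
  α_3 = 1: Horner steps 6 → 10, so m(1) = 10.
  α_4 = 4: Horner steps 6 → 6, so m(4) = 6.
Codeword c = [2, 8, 10, 6] ∈ F_11^4.


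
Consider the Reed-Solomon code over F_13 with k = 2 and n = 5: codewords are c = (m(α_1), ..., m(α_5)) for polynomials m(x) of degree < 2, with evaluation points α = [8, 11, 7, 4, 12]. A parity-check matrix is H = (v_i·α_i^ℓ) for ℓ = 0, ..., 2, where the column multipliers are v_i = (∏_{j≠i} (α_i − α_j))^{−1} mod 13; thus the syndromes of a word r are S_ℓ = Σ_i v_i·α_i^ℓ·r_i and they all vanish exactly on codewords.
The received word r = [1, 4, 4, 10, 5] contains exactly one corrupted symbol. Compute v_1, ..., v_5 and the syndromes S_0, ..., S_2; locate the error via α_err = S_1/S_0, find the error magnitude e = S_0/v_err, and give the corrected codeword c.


S = (6, 3, 8), error at position 3, error magnitude e = 4, c = [1, 4, 0, 10, 5].

Step 1: column multipliers v_i = (∏_{j≠i}(α_i − α_j))^{−1} mod 13.
  i = 1 (α = 8): (8−11)(8−7)(8−4)(8−12) = (−3)·1·4·(−4) = 48 ≡ 9, so v_1 = 9^{−1} = 3 (mod 13).
  i = 2 (α = 11): (11−8)(11−7)(11−4)(11−12) = 3·4·7·(−1) = −84 ≡ 7, so v_2 = 7^{−1} = 2 (mod 13).
  i = 3 (α = 7): (7−8)(7−11)(7−4)(7−12) = (−1)·(−4)·3·(−5) = −60 ≡ 5, so v_3 = 5^{−1} = 8 (mod 13).
  i = 4 (α = 4): (4−8)(4−11)(4−7)(4−12) = (−4)·(−7)·(−3)·(−8) = 672 ≡ 9, so v_4 = 9^{−1} = 3 (mod 13).
  i = 5 (α = 12): (12−8)(12−11)(12−7)(12−4) = 4·1·5·8 = 160 ≡ 4, so v_5 = 4^{−1} = 10 (mod 13).
  v = [3, 2, 8, 3, 10].
Step 2: syndromes of r = [1, 4, 4, 10, 5] (all sums mod 13).
  S_0 = Σ v_i r_i = 3·1 + 2·4 + 8·4 + 3·10 + 10·5 = 123 ≡ 6.
  S_1 = Σ v_i α_i r_i = 3·8·1 + 2·11·4 + 8·7·4 + 3·4·10 + 10·12·5 = 1056 ≡ 3.
  α_i^2 mod 13 = [12, 4, 10, 3, 1].
  S_2 = Σ v_i α_i^2 r_i = 3·12·1 + 2·4·4 + 8·10·4 + 3·3·10 + 10·1·5 = 528 ≡ 8.
  S = (6, 3, 8) ≠ 0, so r is not a codeword (an error is present).
Step 3: locate the error. For a single error e at position i, S_ℓ = v_i·e·α_i^ℓ, so α_err = S_1/S_0.
  S_0^{−1} = 6^{−1} = 11 (mod 13), so α_err = 3·11 = 33 ≡ 7 = α_3. Error position i = 3.
  Consistency check: S_2/S_1 = 8·9 = 72 ≡ 7 = α_err ✓ (single-error assumption holds).
Step 4: error magnitude e = S_0/v_3 = S_0·∏_{j≠3}(α_3 − α_j) = 6·5 = 30 ≡ 4 (mod 13).
Step 5: correct position 3: c_3 = r_3 − e = 4 − 4 ≡ 0 (mod 13). Hence c = [1, 4, 0, 10, 5].
  Check: interpolating c through the α_i gives m(x) = 6 + 1·x (degree < 2) with m(α_i) = c_i for every i, so c is indeed a codeword.


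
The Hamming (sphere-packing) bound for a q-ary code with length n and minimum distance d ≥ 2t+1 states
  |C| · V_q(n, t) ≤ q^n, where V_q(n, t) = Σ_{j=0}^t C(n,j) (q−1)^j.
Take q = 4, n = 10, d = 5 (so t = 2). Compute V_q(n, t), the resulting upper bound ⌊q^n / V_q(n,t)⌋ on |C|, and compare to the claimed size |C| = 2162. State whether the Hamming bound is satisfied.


V_q(n, t) = 436, q^n = 1048576, Hamming bound = 2404, |C| = 2162 ≤ bound (satisfied).

Step 1: Compute V_q(n, t) = Σ_{j=0}^2 C(n, j) (q−1)^j.
  j = 0: C(10,0)·(3)^0 = 1·1 = 1.
  j = 1: C(10,1)·(3)^1 = 10·3 = 30.
  j = 2: C(10,2)·(3)^2 = 45·9 = 405.
  V_q(n, t) = 1 + 30 + 405 = 436.
Step 2: q^n = 4^10 = 1048576.
Step 3: Hamming bound ⌊q^n / V_q(n,t)⌋ = ⌊1048576/436⌋ = 2404.
Step 4: Compare |C| = 2162 to 2404: satisfied.
The claimed |C| lies below the Hamming bound.


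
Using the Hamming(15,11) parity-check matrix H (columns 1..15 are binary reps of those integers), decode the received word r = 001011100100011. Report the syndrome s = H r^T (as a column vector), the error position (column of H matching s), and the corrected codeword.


s = (1, 1, 0, 0)^T, error position = 12, corrected codeword c = 001011100101011

Compute s = H r^T mod 2 one row at a time:
  s_1 = 0 + 0 + 1 + 0 + 0 + 0 + 1 + 1 = 3 ≡ 1 (mod 2).
  s_2 = 0 + 1 + 1 + 1 + 0 + 0 + 1 + 1 = 5 ≡ 1 (mod 2).
  s_3 = 0 + 1 + 1 + 1 + 1 + 0 + 1 + 1 = 6 ≡ 0 (mod 2).
  s_4 = 0 + 1 + 1 + 1 + 0 + 0 + 0 + 1 = 4 ≡ 0 (mod 2).
s = (1, 1, 0, 0)^T — this equals column 12 of H (binary 1100), so error is at position 12.
Correct: flip bit 12 of r = 001011100100011 to get c = 001011100101011.


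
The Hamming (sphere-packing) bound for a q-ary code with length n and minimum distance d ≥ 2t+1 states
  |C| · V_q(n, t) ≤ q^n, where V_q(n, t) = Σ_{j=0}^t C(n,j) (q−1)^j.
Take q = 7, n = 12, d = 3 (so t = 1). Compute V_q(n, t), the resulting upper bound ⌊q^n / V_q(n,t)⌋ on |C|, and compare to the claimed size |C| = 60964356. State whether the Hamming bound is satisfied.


V_q(n, t) = 73, q^n = 13841287201, Hamming bound = 189606673, |C| = 60964356 ≤ bound (satisfied).

Step 1: Compute V_q(n, t) = Σ_{j=0}^1 C(n, j) (q−1)^j.
  j = 0: C(12,0)·(6)^0 = 1·1 = 1.
  j = 1: C(12,1)·(6)^1 = 12·6 = 72.
  V_q(n, t) = 1 + 72 = 73.
Step 2: q^n = 7^12 = 13841287201.
Step 3: Hamming bound ⌊q^n / V_q(n,t)⌋ = ⌊13841287201/73⌋ = 189606673.
Step 4: Compare |C| = 60964356 to 189606673: satisfied.
The claimed |C| lies below the Hamming bound.


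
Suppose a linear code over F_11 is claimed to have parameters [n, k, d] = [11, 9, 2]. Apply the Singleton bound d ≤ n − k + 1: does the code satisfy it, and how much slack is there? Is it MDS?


Singleton RHS = n − k + 1 = 3, slack = 1, bound satisfied, not MDS.

Singleton bound: d ≤ n − k + 1.
Here n = 11, k = 9, so n − k + 1 = 3.
Given d = 2, check d ≤ 3: YES.
Slack = (n − k + 1) − d = 1.
The code is NOT MDS (slack = 1 > 0).
Description: the claimed parameters are [11, 9, 2]_11; such a code would be non-MDS.


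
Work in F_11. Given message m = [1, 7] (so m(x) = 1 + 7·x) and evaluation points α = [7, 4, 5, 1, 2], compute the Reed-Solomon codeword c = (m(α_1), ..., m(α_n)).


c = [6, 7, 3, 8, 4]

Message polynomial: m(x) = 1 + 7·x (mod 11).
For each evaluation point α_i, compute m(α_i) mod 11:
  α_1 = 7: Horner steps 7 → 6, so m(7) = 6.
  α_2 = 4: Horner steps 7 → 7, so m(4) = 7.
  α_3 = 5: Horner steps 7 → 3, so m(5) = 3.
  α_4 = 1: Horner steps 7 → 8, so m(1) = 8.
  α_5 = 2: Horner steps 7 → 4, so m(2) = 4.
Codeword c = [6, 7, 3, 8, 4] ∈ F_11^5.


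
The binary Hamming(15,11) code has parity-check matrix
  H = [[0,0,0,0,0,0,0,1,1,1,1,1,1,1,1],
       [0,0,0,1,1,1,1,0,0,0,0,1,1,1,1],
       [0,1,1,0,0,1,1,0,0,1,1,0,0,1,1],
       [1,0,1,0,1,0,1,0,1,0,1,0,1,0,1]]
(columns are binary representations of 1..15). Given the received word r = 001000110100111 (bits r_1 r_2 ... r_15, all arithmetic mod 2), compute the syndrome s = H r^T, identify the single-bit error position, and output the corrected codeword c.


s = (1, 0, 1, 0)^T, error position = 10, corrected codeword c = 001000110000111

Compute s = H r^T mod 2 one row at a time:
  s_1 = 1 + 0 + 1 + 0 + 0 + 1 + 1 + 1 = 5 ≡ 1 (mod 2).
  s_2 = 0 + 0 + 0 + 1 + 0 + 1 + 1 + 1 = 4 ≡ 0 (mod 2).
  s_3 = 0 + 1 + 0 + 1 + 1 + 0 + 1 + 1 = 5 ≡ 1 (mod 2).
  s_4 = 0 + 1 + 0 + 1 + 0 + 0 + 1 + 1 = 4 ≡ 0 (mod 2).
s = (1, 0, 1, 0)^T — this equals column 10 of H (binary 1010), so error is at position 10.
Correct: flip bit 10 of r = 001000110100111 to get c = 001000110000111.


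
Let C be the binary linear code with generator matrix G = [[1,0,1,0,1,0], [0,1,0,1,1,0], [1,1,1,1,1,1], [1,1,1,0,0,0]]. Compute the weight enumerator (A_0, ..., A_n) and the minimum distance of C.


Weight distribution: A_0 = 1, A_1 = 1, A_2 = 3, A_3 = 6, A_4 = 3, A_5 = 1, A_6 = 1. Minimum distance d = 1.

Enumerate all 2^4 = 16 messages m ∈ F_2^4.
For each, compute codeword c = mG in F_2^6, then tally its weight.
  m = 0000 → c = 000000, weight = 0.
  m = 1000 → c = 101010, weight = 3.
  m = 0100 → c = 010110, weight = 3.
  m = 1100 → c = 111100, weight = 4.
  m = 0010 → c = 111111, weight = 6.
  m = 1010 → c = 010101, weight = 3.
  m = 0110 → c = 101001, weight = 3.
  m = 1110 → c = 000011, weight = 2.
  m = 0001 → c = 111000, weight = 3.
  m = 1001 → c = 010010, weight = 2.
  m = 0101 → c = 101110, weight = 4.
  m = 1101 → c = 000100, weight = 1.
  m = 0011 → c = 000111, weight = 3.
  m = 1011 → c = 101101, weight = 4.
  m = 0111 → c = 010001, weight = 2.
  m = 1111 → c = 111011, weight = 5.
Tally weights:
  weight 0: 1 codewords.
  weight 1: 1 codewords.
  weight 2: 3 codewords.
  weight 3: 6 codewords.
  weight 4: 3 codewords.
  weight 5: 1 codewords.
  weight 6: 1 codewords.
Minimum distance d = smallest w > 0 with A_w > 0 = 1.
Sanity: Σ A_w = 16 = 2^4 = 16 ✓.
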